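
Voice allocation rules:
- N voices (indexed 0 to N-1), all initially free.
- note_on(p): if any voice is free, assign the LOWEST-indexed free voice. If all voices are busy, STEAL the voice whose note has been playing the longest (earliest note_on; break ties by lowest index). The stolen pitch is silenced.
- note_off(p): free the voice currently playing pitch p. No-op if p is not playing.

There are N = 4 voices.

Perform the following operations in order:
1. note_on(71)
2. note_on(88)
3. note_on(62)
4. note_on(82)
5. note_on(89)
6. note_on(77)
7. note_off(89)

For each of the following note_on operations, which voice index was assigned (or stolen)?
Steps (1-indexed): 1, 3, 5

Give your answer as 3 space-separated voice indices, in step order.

Answer: 0 2 0

Derivation:
Op 1: note_on(71): voice 0 is free -> assigned | voices=[71 - - -]
Op 2: note_on(88): voice 1 is free -> assigned | voices=[71 88 - -]
Op 3: note_on(62): voice 2 is free -> assigned | voices=[71 88 62 -]
Op 4: note_on(82): voice 3 is free -> assigned | voices=[71 88 62 82]
Op 5: note_on(89): all voices busy, STEAL voice 0 (pitch 71, oldest) -> assign | voices=[89 88 62 82]
Op 6: note_on(77): all voices busy, STEAL voice 1 (pitch 88, oldest) -> assign | voices=[89 77 62 82]
Op 7: note_off(89): free voice 0 | voices=[- 77 62 82]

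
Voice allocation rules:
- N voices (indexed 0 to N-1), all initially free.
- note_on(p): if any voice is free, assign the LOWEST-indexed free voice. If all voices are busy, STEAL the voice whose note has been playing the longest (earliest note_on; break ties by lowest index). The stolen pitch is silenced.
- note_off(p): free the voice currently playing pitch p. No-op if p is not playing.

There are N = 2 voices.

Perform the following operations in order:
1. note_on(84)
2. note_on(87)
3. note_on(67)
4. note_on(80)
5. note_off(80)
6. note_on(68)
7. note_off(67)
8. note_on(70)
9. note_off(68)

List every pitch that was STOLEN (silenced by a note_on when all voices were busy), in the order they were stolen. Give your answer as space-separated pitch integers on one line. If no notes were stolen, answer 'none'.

Answer: 84 87

Derivation:
Op 1: note_on(84): voice 0 is free -> assigned | voices=[84 -]
Op 2: note_on(87): voice 1 is free -> assigned | voices=[84 87]
Op 3: note_on(67): all voices busy, STEAL voice 0 (pitch 84, oldest) -> assign | voices=[67 87]
Op 4: note_on(80): all voices busy, STEAL voice 1 (pitch 87, oldest) -> assign | voices=[67 80]
Op 5: note_off(80): free voice 1 | voices=[67 -]
Op 6: note_on(68): voice 1 is free -> assigned | voices=[67 68]
Op 7: note_off(67): free voice 0 | voices=[- 68]
Op 8: note_on(70): voice 0 is free -> assigned | voices=[70 68]
Op 9: note_off(68): free voice 1 | voices=[70 -]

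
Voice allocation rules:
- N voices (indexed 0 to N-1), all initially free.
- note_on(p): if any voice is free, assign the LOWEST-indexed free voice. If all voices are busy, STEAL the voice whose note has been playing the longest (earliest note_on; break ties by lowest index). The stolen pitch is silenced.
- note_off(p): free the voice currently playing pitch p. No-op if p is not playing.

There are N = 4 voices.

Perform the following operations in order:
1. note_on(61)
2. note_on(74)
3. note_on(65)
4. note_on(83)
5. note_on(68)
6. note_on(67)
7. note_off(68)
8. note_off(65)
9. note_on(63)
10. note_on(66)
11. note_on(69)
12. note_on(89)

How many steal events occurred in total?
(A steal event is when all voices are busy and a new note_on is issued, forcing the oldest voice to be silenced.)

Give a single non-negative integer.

Op 1: note_on(61): voice 0 is free -> assigned | voices=[61 - - -]
Op 2: note_on(74): voice 1 is free -> assigned | voices=[61 74 - -]
Op 3: note_on(65): voice 2 is free -> assigned | voices=[61 74 65 -]
Op 4: note_on(83): voice 3 is free -> assigned | voices=[61 74 65 83]
Op 5: note_on(68): all voices busy, STEAL voice 0 (pitch 61, oldest) -> assign | voices=[68 74 65 83]
Op 6: note_on(67): all voices busy, STEAL voice 1 (pitch 74, oldest) -> assign | voices=[68 67 65 83]
Op 7: note_off(68): free voice 0 | voices=[- 67 65 83]
Op 8: note_off(65): free voice 2 | voices=[- 67 - 83]
Op 9: note_on(63): voice 0 is free -> assigned | voices=[63 67 - 83]
Op 10: note_on(66): voice 2 is free -> assigned | voices=[63 67 66 83]
Op 11: note_on(69): all voices busy, STEAL voice 3 (pitch 83, oldest) -> assign | voices=[63 67 66 69]
Op 12: note_on(89): all voices busy, STEAL voice 1 (pitch 67, oldest) -> assign | voices=[63 89 66 69]

Answer: 4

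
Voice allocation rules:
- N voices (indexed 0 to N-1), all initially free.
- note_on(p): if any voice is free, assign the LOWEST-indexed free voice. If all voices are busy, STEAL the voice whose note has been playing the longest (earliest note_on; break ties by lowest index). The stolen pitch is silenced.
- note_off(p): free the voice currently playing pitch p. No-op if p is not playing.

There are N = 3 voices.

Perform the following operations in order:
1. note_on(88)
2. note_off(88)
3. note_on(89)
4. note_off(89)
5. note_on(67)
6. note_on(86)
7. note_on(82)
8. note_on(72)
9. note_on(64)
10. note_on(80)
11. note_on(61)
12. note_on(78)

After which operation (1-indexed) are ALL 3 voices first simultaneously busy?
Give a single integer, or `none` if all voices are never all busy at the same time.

Op 1: note_on(88): voice 0 is free -> assigned | voices=[88 - -]
Op 2: note_off(88): free voice 0 | voices=[- - -]
Op 3: note_on(89): voice 0 is free -> assigned | voices=[89 - -]
Op 4: note_off(89): free voice 0 | voices=[- - -]
Op 5: note_on(67): voice 0 is free -> assigned | voices=[67 - -]
Op 6: note_on(86): voice 1 is free -> assigned | voices=[67 86 -]
Op 7: note_on(82): voice 2 is free -> assigned | voices=[67 86 82]
Op 8: note_on(72): all voices busy, STEAL voice 0 (pitch 67, oldest) -> assign | voices=[72 86 82]
Op 9: note_on(64): all voices busy, STEAL voice 1 (pitch 86, oldest) -> assign | voices=[72 64 82]
Op 10: note_on(80): all voices busy, STEAL voice 2 (pitch 82, oldest) -> assign | voices=[72 64 80]
Op 11: note_on(61): all voices busy, STEAL voice 0 (pitch 72, oldest) -> assign | voices=[61 64 80]
Op 12: note_on(78): all voices busy, STEAL voice 1 (pitch 64, oldest) -> assign | voices=[61 78 80]

Answer: 7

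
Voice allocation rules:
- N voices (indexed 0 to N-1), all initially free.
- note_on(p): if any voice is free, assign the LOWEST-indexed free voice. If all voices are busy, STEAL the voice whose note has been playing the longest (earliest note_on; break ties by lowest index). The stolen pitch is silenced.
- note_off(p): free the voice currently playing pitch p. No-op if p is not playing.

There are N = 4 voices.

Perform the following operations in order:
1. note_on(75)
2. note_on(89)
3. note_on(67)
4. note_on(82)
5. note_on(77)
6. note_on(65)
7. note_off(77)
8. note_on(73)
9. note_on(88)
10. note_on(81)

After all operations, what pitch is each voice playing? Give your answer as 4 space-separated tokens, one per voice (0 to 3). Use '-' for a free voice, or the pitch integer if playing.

Op 1: note_on(75): voice 0 is free -> assigned | voices=[75 - - -]
Op 2: note_on(89): voice 1 is free -> assigned | voices=[75 89 - -]
Op 3: note_on(67): voice 2 is free -> assigned | voices=[75 89 67 -]
Op 4: note_on(82): voice 3 is free -> assigned | voices=[75 89 67 82]
Op 5: note_on(77): all voices busy, STEAL voice 0 (pitch 75, oldest) -> assign | voices=[77 89 67 82]
Op 6: note_on(65): all voices busy, STEAL voice 1 (pitch 89, oldest) -> assign | voices=[77 65 67 82]
Op 7: note_off(77): free voice 0 | voices=[- 65 67 82]
Op 8: note_on(73): voice 0 is free -> assigned | voices=[73 65 67 82]
Op 9: note_on(88): all voices busy, STEAL voice 2 (pitch 67, oldest) -> assign | voices=[73 65 88 82]
Op 10: note_on(81): all voices busy, STEAL voice 3 (pitch 82, oldest) -> assign | voices=[73 65 88 81]

Answer: 73 65 88 81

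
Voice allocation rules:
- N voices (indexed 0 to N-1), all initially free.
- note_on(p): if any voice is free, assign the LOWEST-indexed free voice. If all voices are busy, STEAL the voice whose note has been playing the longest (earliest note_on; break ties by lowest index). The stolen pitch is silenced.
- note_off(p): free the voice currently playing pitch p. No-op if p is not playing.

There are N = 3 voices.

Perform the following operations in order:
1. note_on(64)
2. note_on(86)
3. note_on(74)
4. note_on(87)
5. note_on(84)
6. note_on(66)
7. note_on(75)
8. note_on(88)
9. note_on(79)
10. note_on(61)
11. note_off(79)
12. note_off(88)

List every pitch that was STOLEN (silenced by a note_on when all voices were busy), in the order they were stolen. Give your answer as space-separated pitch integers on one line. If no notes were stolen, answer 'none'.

Op 1: note_on(64): voice 0 is free -> assigned | voices=[64 - -]
Op 2: note_on(86): voice 1 is free -> assigned | voices=[64 86 -]
Op 3: note_on(74): voice 2 is free -> assigned | voices=[64 86 74]
Op 4: note_on(87): all voices busy, STEAL voice 0 (pitch 64, oldest) -> assign | voices=[87 86 74]
Op 5: note_on(84): all voices busy, STEAL voice 1 (pitch 86, oldest) -> assign | voices=[87 84 74]
Op 6: note_on(66): all voices busy, STEAL voice 2 (pitch 74, oldest) -> assign | voices=[87 84 66]
Op 7: note_on(75): all voices busy, STEAL voice 0 (pitch 87, oldest) -> assign | voices=[75 84 66]
Op 8: note_on(88): all voices busy, STEAL voice 1 (pitch 84, oldest) -> assign | voices=[75 88 66]
Op 9: note_on(79): all voices busy, STEAL voice 2 (pitch 66, oldest) -> assign | voices=[75 88 79]
Op 10: note_on(61): all voices busy, STEAL voice 0 (pitch 75, oldest) -> assign | voices=[61 88 79]
Op 11: note_off(79): free voice 2 | voices=[61 88 -]
Op 12: note_off(88): free voice 1 | voices=[61 - -]

Answer: 64 86 74 87 84 66 75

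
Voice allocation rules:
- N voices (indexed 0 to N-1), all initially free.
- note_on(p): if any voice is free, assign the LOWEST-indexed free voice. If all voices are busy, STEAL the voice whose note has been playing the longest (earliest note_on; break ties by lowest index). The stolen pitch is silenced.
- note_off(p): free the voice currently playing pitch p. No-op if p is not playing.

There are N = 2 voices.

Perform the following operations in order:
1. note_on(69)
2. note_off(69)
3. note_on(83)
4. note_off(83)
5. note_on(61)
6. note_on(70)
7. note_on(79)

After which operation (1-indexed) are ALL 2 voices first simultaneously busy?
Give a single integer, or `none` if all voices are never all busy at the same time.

Op 1: note_on(69): voice 0 is free -> assigned | voices=[69 -]
Op 2: note_off(69): free voice 0 | voices=[- -]
Op 3: note_on(83): voice 0 is free -> assigned | voices=[83 -]
Op 4: note_off(83): free voice 0 | voices=[- -]
Op 5: note_on(61): voice 0 is free -> assigned | voices=[61 -]
Op 6: note_on(70): voice 1 is free -> assigned | voices=[61 70]
Op 7: note_on(79): all voices busy, STEAL voice 0 (pitch 61, oldest) -> assign | voices=[79 70]

Answer: 6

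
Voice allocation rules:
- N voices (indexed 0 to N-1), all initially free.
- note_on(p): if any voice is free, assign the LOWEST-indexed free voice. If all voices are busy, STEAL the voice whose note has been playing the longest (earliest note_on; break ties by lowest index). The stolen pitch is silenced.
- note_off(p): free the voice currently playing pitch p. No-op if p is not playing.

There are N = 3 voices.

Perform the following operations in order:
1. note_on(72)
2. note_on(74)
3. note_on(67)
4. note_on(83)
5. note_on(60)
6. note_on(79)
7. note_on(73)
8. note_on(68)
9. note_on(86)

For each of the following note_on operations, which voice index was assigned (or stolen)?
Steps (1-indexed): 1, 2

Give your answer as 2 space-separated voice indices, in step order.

Answer: 0 1

Derivation:
Op 1: note_on(72): voice 0 is free -> assigned | voices=[72 - -]
Op 2: note_on(74): voice 1 is free -> assigned | voices=[72 74 -]
Op 3: note_on(67): voice 2 is free -> assigned | voices=[72 74 67]
Op 4: note_on(83): all voices busy, STEAL voice 0 (pitch 72, oldest) -> assign | voices=[83 74 67]
Op 5: note_on(60): all voices busy, STEAL voice 1 (pitch 74, oldest) -> assign | voices=[83 60 67]
Op 6: note_on(79): all voices busy, STEAL voice 2 (pitch 67, oldest) -> assign | voices=[83 60 79]
Op 7: note_on(73): all voices busy, STEAL voice 0 (pitch 83, oldest) -> assign | voices=[73 60 79]
Op 8: note_on(68): all voices busy, STEAL voice 1 (pitch 60, oldest) -> assign | voices=[73 68 79]
Op 9: note_on(86): all voices busy, STEAL voice 2 (pitch 79, oldest) -> assign | voices=[73 68 86]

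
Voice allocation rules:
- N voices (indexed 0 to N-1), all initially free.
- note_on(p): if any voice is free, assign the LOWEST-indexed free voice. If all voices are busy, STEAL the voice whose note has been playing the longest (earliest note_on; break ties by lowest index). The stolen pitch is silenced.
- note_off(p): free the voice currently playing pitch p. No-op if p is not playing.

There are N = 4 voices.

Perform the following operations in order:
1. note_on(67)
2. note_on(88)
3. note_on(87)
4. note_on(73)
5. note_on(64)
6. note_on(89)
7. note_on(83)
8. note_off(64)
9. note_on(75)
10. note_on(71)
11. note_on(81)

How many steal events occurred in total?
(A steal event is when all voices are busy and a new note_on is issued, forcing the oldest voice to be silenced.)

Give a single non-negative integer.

Op 1: note_on(67): voice 0 is free -> assigned | voices=[67 - - -]
Op 2: note_on(88): voice 1 is free -> assigned | voices=[67 88 - -]
Op 3: note_on(87): voice 2 is free -> assigned | voices=[67 88 87 -]
Op 4: note_on(73): voice 3 is free -> assigned | voices=[67 88 87 73]
Op 5: note_on(64): all voices busy, STEAL voice 0 (pitch 67, oldest) -> assign | voices=[64 88 87 73]
Op 6: note_on(89): all voices busy, STEAL voice 1 (pitch 88, oldest) -> assign | voices=[64 89 87 73]
Op 7: note_on(83): all voices busy, STEAL voice 2 (pitch 87, oldest) -> assign | voices=[64 89 83 73]
Op 8: note_off(64): free voice 0 | voices=[- 89 83 73]
Op 9: note_on(75): voice 0 is free -> assigned | voices=[75 89 83 73]
Op 10: note_on(71): all voices busy, STEAL voice 3 (pitch 73, oldest) -> assign | voices=[75 89 83 71]
Op 11: note_on(81): all voices busy, STEAL voice 1 (pitch 89, oldest) -> assign | voices=[75 81 83 71]

Answer: 5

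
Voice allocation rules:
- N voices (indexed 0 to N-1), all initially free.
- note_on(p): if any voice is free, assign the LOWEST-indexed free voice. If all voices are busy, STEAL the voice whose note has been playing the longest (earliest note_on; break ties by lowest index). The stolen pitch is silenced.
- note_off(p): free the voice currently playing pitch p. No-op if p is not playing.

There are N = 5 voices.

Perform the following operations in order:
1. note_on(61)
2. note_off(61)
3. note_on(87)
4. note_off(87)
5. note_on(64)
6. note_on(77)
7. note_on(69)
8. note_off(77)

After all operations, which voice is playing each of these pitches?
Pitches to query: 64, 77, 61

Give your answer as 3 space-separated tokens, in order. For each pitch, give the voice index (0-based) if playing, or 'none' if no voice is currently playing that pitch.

Answer: 0 none none

Derivation:
Op 1: note_on(61): voice 0 is free -> assigned | voices=[61 - - - -]
Op 2: note_off(61): free voice 0 | voices=[- - - - -]
Op 3: note_on(87): voice 0 is free -> assigned | voices=[87 - - - -]
Op 4: note_off(87): free voice 0 | voices=[- - - - -]
Op 5: note_on(64): voice 0 is free -> assigned | voices=[64 - - - -]
Op 6: note_on(77): voice 1 is free -> assigned | voices=[64 77 - - -]
Op 7: note_on(69): voice 2 is free -> assigned | voices=[64 77 69 - -]
Op 8: note_off(77): free voice 1 | voices=[64 - 69 - -]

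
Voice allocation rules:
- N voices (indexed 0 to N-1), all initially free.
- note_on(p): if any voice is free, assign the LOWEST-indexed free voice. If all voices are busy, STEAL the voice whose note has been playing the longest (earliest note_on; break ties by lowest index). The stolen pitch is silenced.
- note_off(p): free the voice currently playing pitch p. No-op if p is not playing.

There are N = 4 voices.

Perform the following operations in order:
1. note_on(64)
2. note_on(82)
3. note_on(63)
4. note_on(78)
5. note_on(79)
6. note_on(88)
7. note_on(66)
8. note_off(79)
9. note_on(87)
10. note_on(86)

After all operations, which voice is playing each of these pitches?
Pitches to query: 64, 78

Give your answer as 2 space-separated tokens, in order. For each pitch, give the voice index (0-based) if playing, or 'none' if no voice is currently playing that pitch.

Answer: none none

Derivation:
Op 1: note_on(64): voice 0 is free -> assigned | voices=[64 - - -]
Op 2: note_on(82): voice 1 is free -> assigned | voices=[64 82 - -]
Op 3: note_on(63): voice 2 is free -> assigned | voices=[64 82 63 -]
Op 4: note_on(78): voice 3 is free -> assigned | voices=[64 82 63 78]
Op 5: note_on(79): all voices busy, STEAL voice 0 (pitch 64, oldest) -> assign | voices=[79 82 63 78]
Op 6: note_on(88): all voices busy, STEAL voice 1 (pitch 82, oldest) -> assign | voices=[79 88 63 78]
Op 7: note_on(66): all voices busy, STEAL voice 2 (pitch 63, oldest) -> assign | voices=[79 88 66 78]
Op 8: note_off(79): free voice 0 | voices=[- 88 66 78]
Op 9: note_on(87): voice 0 is free -> assigned | voices=[87 88 66 78]
Op 10: note_on(86): all voices busy, STEAL voice 3 (pitch 78, oldest) -> assign | voices=[87 88 66 86]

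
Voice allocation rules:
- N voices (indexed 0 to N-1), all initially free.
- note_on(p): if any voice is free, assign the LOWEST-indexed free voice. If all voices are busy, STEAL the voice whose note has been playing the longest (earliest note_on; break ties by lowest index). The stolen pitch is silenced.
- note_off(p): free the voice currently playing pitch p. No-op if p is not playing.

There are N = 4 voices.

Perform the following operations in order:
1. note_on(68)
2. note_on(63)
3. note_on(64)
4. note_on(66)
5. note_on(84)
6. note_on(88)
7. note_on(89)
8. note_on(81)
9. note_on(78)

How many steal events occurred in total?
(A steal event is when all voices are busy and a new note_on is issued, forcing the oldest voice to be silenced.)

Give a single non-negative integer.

Op 1: note_on(68): voice 0 is free -> assigned | voices=[68 - - -]
Op 2: note_on(63): voice 1 is free -> assigned | voices=[68 63 - -]
Op 3: note_on(64): voice 2 is free -> assigned | voices=[68 63 64 -]
Op 4: note_on(66): voice 3 is free -> assigned | voices=[68 63 64 66]
Op 5: note_on(84): all voices busy, STEAL voice 0 (pitch 68, oldest) -> assign | voices=[84 63 64 66]
Op 6: note_on(88): all voices busy, STEAL voice 1 (pitch 63, oldest) -> assign | voices=[84 88 64 66]
Op 7: note_on(89): all voices busy, STEAL voice 2 (pitch 64, oldest) -> assign | voices=[84 88 89 66]
Op 8: note_on(81): all voices busy, STEAL voice 3 (pitch 66, oldest) -> assign | voices=[84 88 89 81]
Op 9: note_on(78): all voices busy, STEAL voice 0 (pitch 84, oldest) -> assign | voices=[78 88 89 81]

Answer: 5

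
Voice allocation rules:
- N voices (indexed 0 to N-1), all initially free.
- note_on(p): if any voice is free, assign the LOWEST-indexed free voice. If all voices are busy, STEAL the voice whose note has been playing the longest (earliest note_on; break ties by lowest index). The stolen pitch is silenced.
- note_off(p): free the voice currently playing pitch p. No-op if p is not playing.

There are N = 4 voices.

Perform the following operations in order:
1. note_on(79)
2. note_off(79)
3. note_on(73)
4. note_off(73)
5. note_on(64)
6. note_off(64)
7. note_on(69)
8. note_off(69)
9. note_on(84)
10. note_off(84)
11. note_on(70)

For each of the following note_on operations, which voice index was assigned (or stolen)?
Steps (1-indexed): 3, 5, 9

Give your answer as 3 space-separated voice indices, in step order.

Op 1: note_on(79): voice 0 is free -> assigned | voices=[79 - - -]
Op 2: note_off(79): free voice 0 | voices=[- - - -]
Op 3: note_on(73): voice 0 is free -> assigned | voices=[73 - - -]
Op 4: note_off(73): free voice 0 | voices=[- - - -]
Op 5: note_on(64): voice 0 is free -> assigned | voices=[64 - - -]
Op 6: note_off(64): free voice 0 | voices=[- - - -]
Op 7: note_on(69): voice 0 is free -> assigned | voices=[69 - - -]
Op 8: note_off(69): free voice 0 | voices=[- - - -]
Op 9: note_on(84): voice 0 is free -> assigned | voices=[84 - - -]
Op 10: note_off(84): free voice 0 | voices=[- - - -]
Op 11: note_on(70): voice 0 is free -> assigned | voices=[70 - - -]

Answer: 0 0 0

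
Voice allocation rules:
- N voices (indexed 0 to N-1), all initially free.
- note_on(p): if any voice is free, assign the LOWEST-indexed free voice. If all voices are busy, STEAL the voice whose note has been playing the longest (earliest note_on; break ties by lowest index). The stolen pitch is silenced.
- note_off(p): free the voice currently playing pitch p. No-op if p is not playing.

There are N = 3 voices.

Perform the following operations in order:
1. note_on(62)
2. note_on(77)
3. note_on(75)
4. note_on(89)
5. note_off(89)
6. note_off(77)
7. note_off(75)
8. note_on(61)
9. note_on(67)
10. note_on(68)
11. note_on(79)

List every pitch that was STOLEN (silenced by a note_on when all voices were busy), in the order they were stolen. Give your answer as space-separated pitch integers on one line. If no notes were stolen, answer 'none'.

Op 1: note_on(62): voice 0 is free -> assigned | voices=[62 - -]
Op 2: note_on(77): voice 1 is free -> assigned | voices=[62 77 -]
Op 3: note_on(75): voice 2 is free -> assigned | voices=[62 77 75]
Op 4: note_on(89): all voices busy, STEAL voice 0 (pitch 62, oldest) -> assign | voices=[89 77 75]
Op 5: note_off(89): free voice 0 | voices=[- 77 75]
Op 6: note_off(77): free voice 1 | voices=[- - 75]
Op 7: note_off(75): free voice 2 | voices=[- - -]
Op 8: note_on(61): voice 0 is free -> assigned | voices=[61 - -]
Op 9: note_on(67): voice 1 is free -> assigned | voices=[61 67 -]
Op 10: note_on(68): voice 2 is free -> assigned | voices=[61 67 68]
Op 11: note_on(79): all voices busy, STEAL voice 0 (pitch 61, oldest) -> assign | voices=[79 67 68]

Answer: 62 61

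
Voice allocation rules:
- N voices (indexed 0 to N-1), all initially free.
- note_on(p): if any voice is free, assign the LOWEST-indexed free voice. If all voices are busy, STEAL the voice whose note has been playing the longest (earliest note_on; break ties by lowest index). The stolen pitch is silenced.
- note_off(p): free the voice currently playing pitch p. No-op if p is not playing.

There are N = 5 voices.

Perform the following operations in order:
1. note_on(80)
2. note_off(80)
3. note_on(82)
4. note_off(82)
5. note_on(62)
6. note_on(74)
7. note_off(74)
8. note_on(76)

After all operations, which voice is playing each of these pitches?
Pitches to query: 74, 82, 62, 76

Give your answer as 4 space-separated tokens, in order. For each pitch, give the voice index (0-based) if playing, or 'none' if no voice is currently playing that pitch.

Answer: none none 0 1

Derivation:
Op 1: note_on(80): voice 0 is free -> assigned | voices=[80 - - - -]
Op 2: note_off(80): free voice 0 | voices=[- - - - -]
Op 3: note_on(82): voice 0 is free -> assigned | voices=[82 - - - -]
Op 4: note_off(82): free voice 0 | voices=[- - - - -]
Op 5: note_on(62): voice 0 is free -> assigned | voices=[62 - - - -]
Op 6: note_on(74): voice 1 is free -> assigned | voices=[62 74 - - -]
Op 7: note_off(74): free voice 1 | voices=[62 - - - -]
Op 8: note_on(76): voice 1 is free -> assigned | voices=[62 76 - - -]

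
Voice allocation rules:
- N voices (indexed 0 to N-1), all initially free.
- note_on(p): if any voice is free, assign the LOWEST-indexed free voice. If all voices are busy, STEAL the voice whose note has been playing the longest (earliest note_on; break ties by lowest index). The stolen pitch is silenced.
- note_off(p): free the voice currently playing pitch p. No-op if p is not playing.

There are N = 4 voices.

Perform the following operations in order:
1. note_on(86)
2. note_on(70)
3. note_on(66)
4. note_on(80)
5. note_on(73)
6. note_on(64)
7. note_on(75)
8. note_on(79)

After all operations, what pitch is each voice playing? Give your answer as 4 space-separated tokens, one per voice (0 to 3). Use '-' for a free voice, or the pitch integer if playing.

Op 1: note_on(86): voice 0 is free -> assigned | voices=[86 - - -]
Op 2: note_on(70): voice 1 is free -> assigned | voices=[86 70 - -]
Op 3: note_on(66): voice 2 is free -> assigned | voices=[86 70 66 -]
Op 4: note_on(80): voice 3 is free -> assigned | voices=[86 70 66 80]
Op 5: note_on(73): all voices busy, STEAL voice 0 (pitch 86, oldest) -> assign | voices=[73 70 66 80]
Op 6: note_on(64): all voices busy, STEAL voice 1 (pitch 70, oldest) -> assign | voices=[73 64 66 80]
Op 7: note_on(75): all voices busy, STEAL voice 2 (pitch 66, oldest) -> assign | voices=[73 64 75 80]
Op 8: note_on(79): all voices busy, STEAL voice 3 (pitch 80, oldest) -> assign | voices=[73 64 75 79]

Answer: 73 64 75 79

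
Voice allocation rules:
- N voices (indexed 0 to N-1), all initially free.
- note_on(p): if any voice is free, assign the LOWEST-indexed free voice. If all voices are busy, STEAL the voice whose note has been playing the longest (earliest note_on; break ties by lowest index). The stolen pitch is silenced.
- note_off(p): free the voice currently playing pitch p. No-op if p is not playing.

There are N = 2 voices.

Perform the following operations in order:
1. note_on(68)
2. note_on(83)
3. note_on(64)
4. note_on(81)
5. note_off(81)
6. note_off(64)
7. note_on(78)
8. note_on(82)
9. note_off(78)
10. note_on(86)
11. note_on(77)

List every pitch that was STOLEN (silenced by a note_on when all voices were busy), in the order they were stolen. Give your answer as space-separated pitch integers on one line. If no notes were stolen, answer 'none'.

Op 1: note_on(68): voice 0 is free -> assigned | voices=[68 -]
Op 2: note_on(83): voice 1 is free -> assigned | voices=[68 83]
Op 3: note_on(64): all voices busy, STEAL voice 0 (pitch 68, oldest) -> assign | voices=[64 83]
Op 4: note_on(81): all voices busy, STEAL voice 1 (pitch 83, oldest) -> assign | voices=[64 81]
Op 5: note_off(81): free voice 1 | voices=[64 -]
Op 6: note_off(64): free voice 0 | voices=[- -]
Op 7: note_on(78): voice 0 is free -> assigned | voices=[78 -]
Op 8: note_on(82): voice 1 is free -> assigned | voices=[78 82]
Op 9: note_off(78): free voice 0 | voices=[- 82]
Op 10: note_on(86): voice 0 is free -> assigned | voices=[86 82]
Op 11: note_on(77): all voices busy, STEAL voice 1 (pitch 82, oldest) -> assign | voices=[86 77]

Answer: 68 83 82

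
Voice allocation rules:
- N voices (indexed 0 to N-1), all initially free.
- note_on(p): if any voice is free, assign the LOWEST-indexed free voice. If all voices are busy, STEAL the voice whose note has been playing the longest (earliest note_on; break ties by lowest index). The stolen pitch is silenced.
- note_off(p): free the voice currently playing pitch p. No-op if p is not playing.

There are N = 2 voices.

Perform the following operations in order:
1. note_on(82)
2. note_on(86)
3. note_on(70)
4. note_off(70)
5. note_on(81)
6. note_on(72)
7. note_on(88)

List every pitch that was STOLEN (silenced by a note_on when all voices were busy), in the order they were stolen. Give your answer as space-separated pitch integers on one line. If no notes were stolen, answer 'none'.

Op 1: note_on(82): voice 0 is free -> assigned | voices=[82 -]
Op 2: note_on(86): voice 1 is free -> assigned | voices=[82 86]
Op 3: note_on(70): all voices busy, STEAL voice 0 (pitch 82, oldest) -> assign | voices=[70 86]
Op 4: note_off(70): free voice 0 | voices=[- 86]
Op 5: note_on(81): voice 0 is free -> assigned | voices=[81 86]
Op 6: note_on(72): all voices busy, STEAL voice 1 (pitch 86, oldest) -> assign | voices=[81 72]
Op 7: note_on(88): all voices busy, STEAL voice 0 (pitch 81, oldest) -> assign | voices=[88 72]

Answer: 82 86 81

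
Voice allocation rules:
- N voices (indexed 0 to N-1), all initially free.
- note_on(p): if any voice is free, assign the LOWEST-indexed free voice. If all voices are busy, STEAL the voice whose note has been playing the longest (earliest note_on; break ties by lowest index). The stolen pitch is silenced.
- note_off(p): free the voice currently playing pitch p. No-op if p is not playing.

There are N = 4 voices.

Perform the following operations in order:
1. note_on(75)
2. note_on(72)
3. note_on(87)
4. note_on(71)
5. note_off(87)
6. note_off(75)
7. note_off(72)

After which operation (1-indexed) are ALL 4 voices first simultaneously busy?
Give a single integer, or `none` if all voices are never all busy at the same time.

Op 1: note_on(75): voice 0 is free -> assigned | voices=[75 - - -]
Op 2: note_on(72): voice 1 is free -> assigned | voices=[75 72 - -]
Op 3: note_on(87): voice 2 is free -> assigned | voices=[75 72 87 -]
Op 4: note_on(71): voice 3 is free -> assigned | voices=[75 72 87 71]
Op 5: note_off(87): free voice 2 | voices=[75 72 - 71]
Op 6: note_off(75): free voice 0 | voices=[- 72 - 71]
Op 7: note_off(72): free voice 1 | voices=[- - - 71]

Answer: 4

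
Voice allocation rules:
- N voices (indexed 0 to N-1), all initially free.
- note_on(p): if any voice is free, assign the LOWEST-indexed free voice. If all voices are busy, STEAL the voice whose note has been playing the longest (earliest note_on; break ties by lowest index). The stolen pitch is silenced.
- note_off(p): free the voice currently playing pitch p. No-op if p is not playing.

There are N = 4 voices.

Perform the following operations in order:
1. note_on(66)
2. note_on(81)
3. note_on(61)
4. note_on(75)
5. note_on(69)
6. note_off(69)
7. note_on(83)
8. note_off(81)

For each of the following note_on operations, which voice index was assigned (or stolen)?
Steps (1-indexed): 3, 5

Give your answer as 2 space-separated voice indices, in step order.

Answer: 2 0

Derivation:
Op 1: note_on(66): voice 0 is free -> assigned | voices=[66 - - -]
Op 2: note_on(81): voice 1 is free -> assigned | voices=[66 81 - -]
Op 3: note_on(61): voice 2 is free -> assigned | voices=[66 81 61 -]
Op 4: note_on(75): voice 3 is free -> assigned | voices=[66 81 61 75]
Op 5: note_on(69): all voices busy, STEAL voice 0 (pitch 66, oldest) -> assign | voices=[69 81 61 75]
Op 6: note_off(69): free voice 0 | voices=[- 81 61 75]
Op 7: note_on(83): voice 0 is free -> assigned | voices=[83 81 61 75]
Op 8: note_off(81): free voice 1 | voices=[83 - 61 75]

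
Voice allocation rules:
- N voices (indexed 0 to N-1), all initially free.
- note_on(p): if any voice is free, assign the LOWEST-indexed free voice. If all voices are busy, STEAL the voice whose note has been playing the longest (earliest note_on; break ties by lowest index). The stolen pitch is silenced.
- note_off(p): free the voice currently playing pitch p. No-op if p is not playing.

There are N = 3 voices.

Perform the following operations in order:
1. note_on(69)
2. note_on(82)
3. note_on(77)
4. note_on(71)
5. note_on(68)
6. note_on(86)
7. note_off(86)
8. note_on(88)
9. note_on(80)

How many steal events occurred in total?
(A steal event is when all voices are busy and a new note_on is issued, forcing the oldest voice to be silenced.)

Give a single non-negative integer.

Op 1: note_on(69): voice 0 is free -> assigned | voices=[69 - -]
Op 2: note_on(82): voice 1 is free -> assigned | voices=[69 82 -]
Op 3: note_on(77): voice 2 is free -> assigned | voices=[69 82 77]
Op 4: note_on(71): all voices busy, STEAL voice 0 (pitch 69, oldest) -> assign | voices=[71 82 77]
Op 5: note_on(68): all voices busy, STEAL voice 1 (pitch 82, oldest) -> assign | voices=[71 68 77]
Op 6: note_on(86): all voices busy, STEAL voice 2 (pitch 77, oldest) -> assign | voices=[71 68 86]
Op 7: note_off(86): free voice 2 | voices=[71 68 -]
Op 8: note_on(88): voice 2 is free -> assigned | voices=[71 68 88]
Op 9: note_on(80): all voices busy, STEAL voice 0 (pitch 71, oldest) -> assign | voices=[80 68 88]

Answer: 4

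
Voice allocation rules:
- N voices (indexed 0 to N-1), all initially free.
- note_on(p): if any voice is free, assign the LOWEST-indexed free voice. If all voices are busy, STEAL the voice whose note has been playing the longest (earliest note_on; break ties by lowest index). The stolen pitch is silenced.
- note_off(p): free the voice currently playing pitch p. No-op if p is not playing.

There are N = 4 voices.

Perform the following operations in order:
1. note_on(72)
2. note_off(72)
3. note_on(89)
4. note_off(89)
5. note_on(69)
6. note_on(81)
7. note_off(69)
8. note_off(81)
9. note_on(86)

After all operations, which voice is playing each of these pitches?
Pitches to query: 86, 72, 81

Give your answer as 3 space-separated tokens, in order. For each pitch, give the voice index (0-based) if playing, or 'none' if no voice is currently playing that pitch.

Op 1: note_on(72): voice 0 is free -> assigned | voices=[72 - - -]
Op 2: note_off(72): free voice 0 | voices=[- - - -]
Op 3: note_on(89): voice 0 is free -> assigned | voices=[89 - - -]
Op 4: note_off(89): free voice 0 | voices=[- - - -]
Op 5: note_on(69): voice 0 is free -> assigned | voices=[69 - - -]
Op 6: note_on(81): voice 1 is free -> assigned | voices=[69 81 - -]
Op 7: note_off(69): free voice 0 | voices=[- 81 - -]
Op 8: note_off(81): free voice 1 | voices=[- - - -]
Op 9: note_on(86): voice 0 is free -> assigned | voices=[86 - - -]

Answer: 0 none none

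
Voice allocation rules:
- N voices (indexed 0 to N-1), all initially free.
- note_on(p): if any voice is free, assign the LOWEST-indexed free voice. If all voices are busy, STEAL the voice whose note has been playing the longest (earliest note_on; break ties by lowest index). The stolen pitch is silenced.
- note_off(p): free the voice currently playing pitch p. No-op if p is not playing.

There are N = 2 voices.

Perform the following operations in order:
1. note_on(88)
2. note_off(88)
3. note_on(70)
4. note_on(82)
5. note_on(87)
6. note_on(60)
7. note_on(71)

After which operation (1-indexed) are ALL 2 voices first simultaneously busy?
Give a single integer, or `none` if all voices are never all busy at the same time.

Op 1: note_on(88): voice 0 is free -> assigned | voices=[88 -]
Op 2: note_off(88): free voice 0 | voices=[- -]
Op 3: note_on(70): voice 0 is free -> assigned | voices=[70 -]
Op 4: note_on(82): voice 1 is free -> assigned | voices=[70 82]
Op 5: note_on(87): all voices busy, STEAL voice 0 (pitch 70, oldest) -> assign | voices=[87 82]
Op 6: note_on(60): all voices busy, STEAL voice 1 (pitch 82, oldest) -> assign | voices=[87 60]
Op 7: note_on(71): all voices busy, STEAL voice 0 (pitch 87, oldest) -> assign | voices=[71 60]

Answer: 4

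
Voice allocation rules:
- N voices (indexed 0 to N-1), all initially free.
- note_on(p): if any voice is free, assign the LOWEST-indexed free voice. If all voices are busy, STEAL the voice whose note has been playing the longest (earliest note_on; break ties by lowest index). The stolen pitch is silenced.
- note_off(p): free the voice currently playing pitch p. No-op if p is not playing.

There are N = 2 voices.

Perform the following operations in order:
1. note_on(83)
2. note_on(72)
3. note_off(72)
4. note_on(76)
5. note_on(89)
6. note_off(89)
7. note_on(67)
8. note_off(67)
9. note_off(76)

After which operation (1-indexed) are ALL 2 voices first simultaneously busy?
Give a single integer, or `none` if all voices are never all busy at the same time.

Op 1: note_on(83): voice 0 is free -> assigned | voices=[83 -]
Op 2: note_on(72): voice 1 is free -> assigned | voices=[83 72]
Op 3: note_off(72): free voice 1 | voices=[83 -]
Op 4: note_on(76): voice 1 is free -> assigned | voices=[83 76]
Op 5: note_on(89): all voices busy, STEAL voice 0 (pitch 83, oldest) -> assign | voices=[89 76]
Op 6: note_off(89): free voice 0 | voices=[- 76]
Op 7: note_on(67): voice 0 is free -> assigned | voices=[67 76]
Op 8: note_off(67): free voice 0 | voices=[- 76]
Op 9: note_off(76): free voice 1 | voices=[- -]

Answer: 2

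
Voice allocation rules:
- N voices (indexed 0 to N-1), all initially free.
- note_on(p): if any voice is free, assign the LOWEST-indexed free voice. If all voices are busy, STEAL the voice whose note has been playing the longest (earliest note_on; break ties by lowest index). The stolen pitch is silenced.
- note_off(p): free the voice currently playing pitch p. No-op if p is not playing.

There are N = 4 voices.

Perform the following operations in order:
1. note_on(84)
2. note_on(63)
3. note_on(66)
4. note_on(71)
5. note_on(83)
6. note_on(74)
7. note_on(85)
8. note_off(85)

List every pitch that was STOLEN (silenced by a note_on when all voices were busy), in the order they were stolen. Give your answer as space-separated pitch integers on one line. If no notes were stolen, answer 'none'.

Answer: 84 63 66

Derivation:
Op 1: note_on(84): voice 0 is free -> assigned | voices=[84 - - -]
Op 2: note_on(63): voice 1 is free -> assigned | voices=[84 63 - -]
Op 3: note_on(66): voice 2 is free -> assigned | voices=[84 63 66 -]
Op 4: note_on(71): voice 3 is free -> assigned | voices=[84 63 66 71]
Op 5: note_on(83): all voices busy, STEAL voice 0 (pitch 84, oldest) -> assign | voices=[83 63 66 71]
Op 6: note_on(74): all voices busy, STEAL voice 1 (pitch 63, oldest) -> assign | voices=[83 74 66 71]
Op 7: note_on(85): all voices busy, STEAL voice 2 (pitch 66, oldest) -> assign | voices=[83 74 85 71]
Op 8: note_off(85): free voice 2 | voices=[83 74 - 71]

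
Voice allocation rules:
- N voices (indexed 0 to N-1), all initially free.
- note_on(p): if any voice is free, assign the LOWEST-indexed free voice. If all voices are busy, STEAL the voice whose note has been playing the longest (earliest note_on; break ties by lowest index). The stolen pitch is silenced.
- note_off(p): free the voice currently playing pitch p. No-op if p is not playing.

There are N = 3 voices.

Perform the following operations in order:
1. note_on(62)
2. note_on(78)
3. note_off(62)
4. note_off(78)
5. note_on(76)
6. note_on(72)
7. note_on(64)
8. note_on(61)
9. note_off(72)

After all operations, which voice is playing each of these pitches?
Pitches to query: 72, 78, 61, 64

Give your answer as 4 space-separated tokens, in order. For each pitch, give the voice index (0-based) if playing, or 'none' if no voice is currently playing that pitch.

Answer: none none 0 2

Derivation:
Op 1: note_on(62): voice 0 is free -> assigned | voices=[62 - -]
Op 2: note_on(78): voice 1 is free -> assigned | voices=[62 78 -]
Op 3: note_off(62): free voice 0 | voices=[- 78 -]
Op 4: note_off(78): free voice 1 | voices=[- - -]
Op 5: note_on(76): voice 0 is free -> assigned | voices=[76 - -]
Op 6: note_on(72): voice 1 is free -> assigned | voices=[76 72 -]
Op 7: note_on(64): voice 2 is free -> assigned | voices=[76 72 64]
Op 8: note_on(61): all voices busy, STEAL voice 0 (pitch 76, oldest) -> assign | voices=[61 72 64]
Op 9: note_off(72): free voice 1 | voices=[61 - 64]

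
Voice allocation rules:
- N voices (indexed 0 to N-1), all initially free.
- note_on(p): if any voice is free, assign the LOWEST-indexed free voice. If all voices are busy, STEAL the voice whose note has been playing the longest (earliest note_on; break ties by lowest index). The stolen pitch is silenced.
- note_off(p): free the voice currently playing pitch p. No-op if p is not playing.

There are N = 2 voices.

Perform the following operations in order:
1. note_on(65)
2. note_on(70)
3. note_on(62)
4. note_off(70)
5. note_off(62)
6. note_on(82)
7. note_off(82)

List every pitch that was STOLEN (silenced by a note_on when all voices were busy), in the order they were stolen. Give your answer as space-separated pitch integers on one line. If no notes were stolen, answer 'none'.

Op 1: note_on(65): voice 0 is free -> assigned | voices=[65 -]
Op 2: note_on(70): voice 1 is free -> assigned | voices=[65 70]
Op 3: note_on(62): all voices busy, STEAL voice 0 (pitch 65, oldest) -> assign | voices=[62 70]
Op 4: note_off(70): free voice 1 | voices=[62 -]
Op 5: note_off(62): free voice 0 | voices=[- -]
Op 6: note_on(82): voice 0 is free -> assigned | voices=[82 -]
Op 7: note_off(82): free voice 0 | voices=[- -]

Answer: 65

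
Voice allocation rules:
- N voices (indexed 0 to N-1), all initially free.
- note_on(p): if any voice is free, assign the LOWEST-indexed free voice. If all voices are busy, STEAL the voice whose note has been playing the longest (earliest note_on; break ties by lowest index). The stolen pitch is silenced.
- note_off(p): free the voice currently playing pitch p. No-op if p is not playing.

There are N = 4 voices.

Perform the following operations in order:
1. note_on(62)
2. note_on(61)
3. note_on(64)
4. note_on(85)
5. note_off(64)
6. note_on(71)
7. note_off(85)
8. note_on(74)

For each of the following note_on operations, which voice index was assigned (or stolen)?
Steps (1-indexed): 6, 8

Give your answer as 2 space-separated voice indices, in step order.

Answer: 2 3

Derivation:
Op 1: note_on(62): voice 0 is free -> assigned | voices=[62 - - -]
Op 2: note_on(61): voice 1 is free -> assigned | voices=[62 61 - -]
Op 3: note_on(64): voice 2 is free -> assigned | voices=[62 61 64 -]
Op 4: note_on(85): voice 3 is free -> assigned | voices=[62 61 64 85]
Op 5: note_off(64): free voice 2 | voices=[62 61 - 85]
Op 6: note_on(71): voice 2 is free -> assigned | voices=[62 61 71 85]
Op 7: note_off(85): free voice 3 | voices=[62 61 71 -]
Op 8: note_on(74): voice 3 is free -> assigned | voices=[62 61 71 74]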